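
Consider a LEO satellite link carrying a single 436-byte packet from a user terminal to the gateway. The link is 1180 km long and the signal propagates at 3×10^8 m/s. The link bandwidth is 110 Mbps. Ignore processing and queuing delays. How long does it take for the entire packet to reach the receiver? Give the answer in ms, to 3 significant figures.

3.97 ms

L = 436 × 8 = 3488 bits.
Transmission delay = L/R = 3488 / 110000000 = 0.0317091 ms.
Propagation delay = d/s = 1180000 m / 300000000 m/s = 3.93333 ms.
Total = 3.97 ms.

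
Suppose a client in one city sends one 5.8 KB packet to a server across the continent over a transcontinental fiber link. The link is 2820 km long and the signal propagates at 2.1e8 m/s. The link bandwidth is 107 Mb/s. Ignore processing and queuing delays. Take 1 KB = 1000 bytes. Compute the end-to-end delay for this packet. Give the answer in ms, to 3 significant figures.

13.9 ms

L = 46400 bits.
Transmission delay = L/R = 46400 / 107000000 = 0.433645 ms.
Propagation delay = d/s = 2820000 m / 210000000 m/s = 13.4286 ms.
Total = 13.9 ms.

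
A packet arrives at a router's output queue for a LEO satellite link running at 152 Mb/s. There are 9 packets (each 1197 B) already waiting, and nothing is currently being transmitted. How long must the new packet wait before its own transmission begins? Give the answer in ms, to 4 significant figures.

0.5670 ms

Each queued packet: L/R = 9576/152000000 = 0.063 ms.
9 queued → 0.567 ms.
Queuing delay = 0.5670 ms.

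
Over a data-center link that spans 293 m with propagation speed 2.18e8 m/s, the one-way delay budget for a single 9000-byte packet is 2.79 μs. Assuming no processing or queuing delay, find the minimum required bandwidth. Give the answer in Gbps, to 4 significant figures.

49.79 Gbps

L = 72000 bits.
Propagation delay = 293 / 2.18e+08 = 1.34404 μs.
Transmission budget = 2.79 − 1.34404 = 1.44596 μs.
R ≥ L / t_tx = 72000 bits / 1.44596e-06 s = 49.79 Gbps.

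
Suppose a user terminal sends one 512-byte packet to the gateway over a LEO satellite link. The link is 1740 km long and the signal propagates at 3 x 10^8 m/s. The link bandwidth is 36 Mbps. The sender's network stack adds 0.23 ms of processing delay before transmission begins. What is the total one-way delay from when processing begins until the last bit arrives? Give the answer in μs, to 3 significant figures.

L = 512 × 8 = 4096 bits.
Transmission delay = L/R = 4096 / 36000000 = 113.778 μs.
Propagation delay = d/s = 1740000 m / 300000000 m/s = 5800 μs.
Plus processing delay 0.23 ms = 230 μs.
Total = 6140 μs.

6140 μs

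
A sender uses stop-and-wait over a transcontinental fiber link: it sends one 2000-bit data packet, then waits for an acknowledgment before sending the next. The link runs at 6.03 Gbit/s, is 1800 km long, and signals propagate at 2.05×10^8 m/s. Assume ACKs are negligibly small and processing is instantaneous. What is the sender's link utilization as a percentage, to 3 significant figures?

t_tx = L/R = 2000/6030000000 = 3.31675e-07 s.
t_prop = 1800000/2.05e+08 = 0.00878049 s; RTT = 0.017561 s.
Cycle = t_tx + RTT = 0.0175613 s.
Utilization = t_tx / cycle = 3.31675e-07/0.0175613 = 0.00189 %.

0.00189 %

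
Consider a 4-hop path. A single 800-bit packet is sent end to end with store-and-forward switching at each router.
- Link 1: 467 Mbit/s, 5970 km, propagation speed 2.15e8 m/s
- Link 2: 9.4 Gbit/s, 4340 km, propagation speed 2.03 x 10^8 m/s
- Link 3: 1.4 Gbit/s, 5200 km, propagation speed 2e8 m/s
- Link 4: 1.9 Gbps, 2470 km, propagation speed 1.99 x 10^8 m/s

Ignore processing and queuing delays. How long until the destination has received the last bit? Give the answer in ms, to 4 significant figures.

87.56 ms

Transmission delays (L/R per hop): 0.00171306, 8.51064e-05, 0.000571429, 0.000421053 ms; sum = 0.00279065 ms.
Propagation delays (d/s per hop): 27.7674, 21.3793, 26, 12.4121 ms; sum = 87.5588 ms.
End-to-end = 87.56 ms.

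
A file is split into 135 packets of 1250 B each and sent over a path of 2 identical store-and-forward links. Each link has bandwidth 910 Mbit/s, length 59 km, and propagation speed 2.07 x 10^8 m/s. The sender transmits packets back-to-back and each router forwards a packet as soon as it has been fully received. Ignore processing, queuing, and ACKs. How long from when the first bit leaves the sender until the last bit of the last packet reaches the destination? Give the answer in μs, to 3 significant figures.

Per-hop transmission t_tx = L/R = 10000/910000000 = 10.989 μs.
Per-hop propagation t_prop = 59000/2.07e+08 = 285.024 μs.
Pipeline fill: first packet needs 2·t_tx to clear all hops; remaining 134 packets each add one t_tx.
Total = (2+135-1)·t_tx + 2·t_prop = 136·10.989 + 2·285.024 = 2060 μs.

2060 μs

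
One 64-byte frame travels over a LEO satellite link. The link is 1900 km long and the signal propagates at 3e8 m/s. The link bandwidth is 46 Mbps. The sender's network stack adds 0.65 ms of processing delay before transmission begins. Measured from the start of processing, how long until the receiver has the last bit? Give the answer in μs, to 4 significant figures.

6994 μs

L = 64 × 8 = 512 bits.
Transmission delay = L/R = 512 / 46000000 = 11.1304 μs.
Propagation delay = d/s = 1900000 m / 300000000 m/s = 6333.33 μs.
Plus processing delay 0.65 ms = 650 μs.
Total = 6994 μs.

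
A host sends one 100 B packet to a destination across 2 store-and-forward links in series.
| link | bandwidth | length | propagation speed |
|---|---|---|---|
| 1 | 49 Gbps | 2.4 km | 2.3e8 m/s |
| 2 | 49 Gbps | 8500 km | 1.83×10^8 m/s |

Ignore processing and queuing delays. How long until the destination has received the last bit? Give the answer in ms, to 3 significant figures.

L = 100 × 8 = 800 bits.
Transmission delay per hop = L/R = 800/49000000000 = 1.63265e-05 ms; 2 hops → 3.26531e-05 ms.
Propagation delays (d/s per hop): 0.0104348, 46.4481 ms; sum = 46.4585 ms.
End-to-end = 46.5 ms.

46.5 ms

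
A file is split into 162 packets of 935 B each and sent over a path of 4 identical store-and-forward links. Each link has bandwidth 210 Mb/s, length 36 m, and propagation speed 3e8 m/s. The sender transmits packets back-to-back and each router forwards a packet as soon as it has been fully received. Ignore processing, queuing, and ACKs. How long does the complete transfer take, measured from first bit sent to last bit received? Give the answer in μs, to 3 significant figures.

Per-hop transmission t_tx = L/R = 7480/210000000 = 35.619 μs.
Per-hop propagation t_prop = 36/300000000 = 0.12 μs.
Pipeline fill: first packet needs 4·t_tx to clear all hops; remaining 161 packets each add one t_tx.
Total = (4+162-1)·t_tx + 4·t_prop = 165·35.619 + 4·0.12 = 5880 μs.

5880 μs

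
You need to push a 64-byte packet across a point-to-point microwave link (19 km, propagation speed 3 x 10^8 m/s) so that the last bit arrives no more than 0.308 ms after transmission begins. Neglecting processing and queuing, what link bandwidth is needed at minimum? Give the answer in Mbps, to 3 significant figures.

L = 512 bits.
Propagation delay = 19000 / 300000000 = 0.0633333 ms.
Transmission budget = 0.308 − 0.0633333 = 0.244667 ms.
R ≥ L / t_tx = 512 bits / 0.000244667 s = 2.09 Mbps.

2.09 Mbps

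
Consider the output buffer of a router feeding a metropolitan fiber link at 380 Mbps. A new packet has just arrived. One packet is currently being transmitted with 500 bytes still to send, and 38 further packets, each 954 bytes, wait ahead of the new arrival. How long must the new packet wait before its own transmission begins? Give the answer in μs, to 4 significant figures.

773.7 μs

Each queued packet: L/R = 7632/380000000 = 20.0842 μs.
38 queued → 763.2 μs.
Plus remaining 4000 bits of current packet: 10.5263 μs.
Queuing delay = 773.7 μs.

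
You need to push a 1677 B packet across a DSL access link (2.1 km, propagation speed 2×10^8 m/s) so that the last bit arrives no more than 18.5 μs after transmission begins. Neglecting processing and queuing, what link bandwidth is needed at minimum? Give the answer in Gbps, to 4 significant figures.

1.677 Gbps

L = 13416 bits.
Propagation delay = 2100 / 200000000 = 10.5 μs.
Transmission budget = 18.5 − 10.5 = 8 μs.
R ≥ L / t_tx = 13416 bits / 8e-06 s = 1.677 Gbps.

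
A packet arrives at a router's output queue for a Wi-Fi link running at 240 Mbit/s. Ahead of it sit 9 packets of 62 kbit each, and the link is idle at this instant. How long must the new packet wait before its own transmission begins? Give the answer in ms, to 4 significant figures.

2.325 ms

Each queued packet: L/R = 62000/240000000 = 0.258333 ms.
9 queued → 2.325 ms.
Queuing delay = 2.325 ms.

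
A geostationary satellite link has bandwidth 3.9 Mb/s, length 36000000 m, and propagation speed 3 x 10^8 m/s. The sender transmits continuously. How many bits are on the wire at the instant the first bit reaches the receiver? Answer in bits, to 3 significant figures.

468000 bits

Propagation delay = 36000000 / 300000000 = 0.12 s.
BDP = R × t_prop = 3900000 × 0.12 = 468000 bits.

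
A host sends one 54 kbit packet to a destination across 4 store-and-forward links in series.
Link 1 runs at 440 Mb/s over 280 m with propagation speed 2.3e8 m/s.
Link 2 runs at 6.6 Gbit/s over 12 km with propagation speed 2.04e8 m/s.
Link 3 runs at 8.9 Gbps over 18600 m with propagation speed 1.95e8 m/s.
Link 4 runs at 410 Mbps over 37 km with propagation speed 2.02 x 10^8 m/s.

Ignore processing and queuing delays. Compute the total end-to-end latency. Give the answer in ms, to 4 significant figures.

L = 54000 bits.
Transmission delays (L/R per hop): 0.122727, 0.00818182, 0.00606742, 0.131707 ms; sum = 0.268684 ms.
Propagation delays (d/s per hop): 0.00121739, 0.0588235, 0.0953846, 0.183168 ms; sum = 0.338594 ms.
End-to-end = 0.6073 ms.

0.6073 ms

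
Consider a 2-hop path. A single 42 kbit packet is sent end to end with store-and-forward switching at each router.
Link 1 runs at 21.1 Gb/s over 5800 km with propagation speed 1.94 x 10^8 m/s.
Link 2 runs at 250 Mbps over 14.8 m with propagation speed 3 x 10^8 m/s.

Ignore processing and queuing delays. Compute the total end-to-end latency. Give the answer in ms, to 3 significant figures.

L = 42000 bits.
Transmission delays (L/R per hop): 0.00199052, 0.168 ms; sum = 0.169991 ms.
Propagation delays (d/s per hop): 29.8969, 4.93333e-05 ms; sum = 29.897 ms.
End-to-end = 30.1 ms.

30.1 ms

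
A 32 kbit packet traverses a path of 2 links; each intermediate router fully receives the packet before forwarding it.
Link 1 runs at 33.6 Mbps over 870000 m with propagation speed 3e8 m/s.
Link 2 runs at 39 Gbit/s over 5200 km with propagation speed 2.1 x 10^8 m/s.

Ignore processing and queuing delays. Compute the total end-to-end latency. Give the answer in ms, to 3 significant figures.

28.6 ms

L = 32000 bits.
Transmission delays (L/R per hop): 0.952381, 0.000820513 ms; sum = 0.953201 ms.
Propagation delays (d/s per hop): 2.9, 24.7619 ms; sum = 27.6619 ms.
End-to-end = 28.6 ms.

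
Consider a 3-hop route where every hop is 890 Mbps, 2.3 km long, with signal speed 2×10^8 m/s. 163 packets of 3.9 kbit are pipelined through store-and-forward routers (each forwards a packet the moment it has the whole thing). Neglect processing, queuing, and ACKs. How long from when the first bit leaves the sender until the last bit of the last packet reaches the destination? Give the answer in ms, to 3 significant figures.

Per-hop transmission t_tx = L/R = 3900/890000000 = 0.00438202 ms.
Per-hop propagation t_prop = 2300/200000000 = 0.0115 ms.
Pipeline fill: first packet needs 3·t_tx to clear all hops; remaining 162 packets each add one t_tx.
Total = (3+163-1)·t_tx + 3·t_prop = 165·0.00438202 + 3·0.0115 = 0.758 ms.

0.758 ms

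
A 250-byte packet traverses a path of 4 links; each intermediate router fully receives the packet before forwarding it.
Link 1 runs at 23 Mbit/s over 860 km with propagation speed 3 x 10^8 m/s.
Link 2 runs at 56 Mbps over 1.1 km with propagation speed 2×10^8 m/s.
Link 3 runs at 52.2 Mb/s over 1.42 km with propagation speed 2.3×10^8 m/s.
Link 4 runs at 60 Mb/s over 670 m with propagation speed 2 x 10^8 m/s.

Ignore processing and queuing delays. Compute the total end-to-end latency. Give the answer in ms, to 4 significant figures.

L = 250 × 8 = 2000 bits.
Transmission delays (L/R per hop): 0.0869565, 0.0357143, 0.0383142, 0.0333333 ms; sum = 0.194318 ms.
Propagation delays (d/s per hop): 2.86667, 0.0055, 0.00617391, 0.00335 ms; sum = 2.88169 ms.
End-to-end = 3.076 ms.

3.076 ms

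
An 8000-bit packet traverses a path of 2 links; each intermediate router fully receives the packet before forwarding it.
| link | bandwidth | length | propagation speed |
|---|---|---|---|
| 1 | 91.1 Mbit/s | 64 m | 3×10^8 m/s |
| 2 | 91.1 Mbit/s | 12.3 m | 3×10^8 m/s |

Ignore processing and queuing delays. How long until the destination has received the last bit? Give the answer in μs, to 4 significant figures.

175.9 μs

Transmission delay per hop = L/R = 8000/91100000 = 87.8156 μs; 2 hops → 175.631 μs.
Propagation delays (d/s per hop): 0.213333, 0.041 μs; sum = 0.254333 μs.
End-to-end = 175.9 μs.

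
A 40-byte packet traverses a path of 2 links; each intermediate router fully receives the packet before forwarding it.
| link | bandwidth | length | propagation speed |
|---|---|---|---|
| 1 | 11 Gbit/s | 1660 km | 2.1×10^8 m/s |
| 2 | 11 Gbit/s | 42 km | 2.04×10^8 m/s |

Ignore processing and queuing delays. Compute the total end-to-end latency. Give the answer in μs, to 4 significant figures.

8111 μs

L = 40 × 8 = 320 bits.
Transmission delay per hop = L/R = 320/11000000000 = 0.0290909 μs; 2 hops → 0.0581818 μs.
Propagation delays (d/s per hop): 7904.76, 205.882 μs; sum = 8110.64 μs.
End-to-end = 8111 μs.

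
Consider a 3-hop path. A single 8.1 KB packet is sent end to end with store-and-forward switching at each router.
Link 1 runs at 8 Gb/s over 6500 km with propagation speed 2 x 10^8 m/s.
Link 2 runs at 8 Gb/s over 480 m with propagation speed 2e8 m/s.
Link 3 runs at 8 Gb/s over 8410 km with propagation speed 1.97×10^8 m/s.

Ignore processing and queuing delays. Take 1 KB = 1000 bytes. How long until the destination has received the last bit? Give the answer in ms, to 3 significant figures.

75.2 ms

L = 64800 bits.
Transmission delay per hop = L/R = 64800/8000000000 = 0.0081 ms; 3 hops → 0.0243 ms.
Propagation delays (d/s per hop): 32.5, 0.0024, 42.6904 ms; sum = 75.1928 ms.
End-to-end = 75.2 ms.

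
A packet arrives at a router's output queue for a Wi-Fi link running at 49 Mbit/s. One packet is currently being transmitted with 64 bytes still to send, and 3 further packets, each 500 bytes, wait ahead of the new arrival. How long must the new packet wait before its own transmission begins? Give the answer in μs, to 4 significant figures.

255.3 μs

Each queued packet: L/R = 4000/49000000 = 81.6327 μs.
3 queued → 244.898 μs.
Plus remaining 512 bits of current packet: 10.449 μs.
Queuing delay = 255.3 μs.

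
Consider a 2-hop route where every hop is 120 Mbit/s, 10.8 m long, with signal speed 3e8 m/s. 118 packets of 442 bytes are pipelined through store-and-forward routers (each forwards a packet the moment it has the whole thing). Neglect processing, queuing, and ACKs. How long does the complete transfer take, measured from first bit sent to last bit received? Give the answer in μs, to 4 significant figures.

3507 μs

Per-hop transmission t_tx = L/R = 3536/120000000 = 29.4667 μs.
Per-hop propagation t_prop = 10.8/300000000 = 0.036 μs.
Pipeline fill: first packet needs 2·t_tx to clear all hops; remaining 117 packets each add one t_tx.
Total = (2+118-1)·t_tx + 2·t_prop = 119·29.4667 + 2·0.036 = 3507 μs.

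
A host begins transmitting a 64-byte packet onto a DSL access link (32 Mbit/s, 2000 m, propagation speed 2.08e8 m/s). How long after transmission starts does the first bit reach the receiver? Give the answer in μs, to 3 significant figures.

9.62 μs

First bit experiences only propagation delay: d/s = 2000/208000000 = 9.62 μs.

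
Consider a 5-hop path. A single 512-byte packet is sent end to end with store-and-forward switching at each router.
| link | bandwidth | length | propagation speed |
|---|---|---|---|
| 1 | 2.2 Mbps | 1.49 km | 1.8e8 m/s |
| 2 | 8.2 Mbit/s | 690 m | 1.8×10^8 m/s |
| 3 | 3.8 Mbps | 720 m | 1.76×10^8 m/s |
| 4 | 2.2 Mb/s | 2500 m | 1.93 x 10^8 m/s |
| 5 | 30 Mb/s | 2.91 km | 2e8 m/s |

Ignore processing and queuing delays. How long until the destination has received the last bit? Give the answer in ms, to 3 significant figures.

L = 512 × 8 = 4096 bits.
Transmission delays (L/R per hop): 1.86182, 0.499512, 1.07789, 1.86182, 0.136533 ms; sum = 5.43758 ms.
Propagation delays (d/s per hop): 0.00827778, 0.00383333, 0.00409091, 0.0129534, 0.01455 ms; sum = 0.0437054 ms.
End-to-end = 5.48 ms.

5.48 ms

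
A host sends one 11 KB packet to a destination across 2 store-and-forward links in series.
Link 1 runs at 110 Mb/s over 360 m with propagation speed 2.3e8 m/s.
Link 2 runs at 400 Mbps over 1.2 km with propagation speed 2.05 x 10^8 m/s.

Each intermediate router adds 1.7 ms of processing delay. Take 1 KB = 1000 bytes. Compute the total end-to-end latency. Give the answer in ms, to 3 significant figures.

2.73 ms

L = 88000 bits.
Transmission delays (L/R per hop): 0.8, 0.22 ms; sum = 1.02 ms.
Propagation delays (d/s per hop): 0.00156522, 0.00585366 ms; sum = 0.00741888 ms.
Processing at 1 router(s): 1 × 1.7 ms = 1.7 ms.
End-to-end = 2.73 ms.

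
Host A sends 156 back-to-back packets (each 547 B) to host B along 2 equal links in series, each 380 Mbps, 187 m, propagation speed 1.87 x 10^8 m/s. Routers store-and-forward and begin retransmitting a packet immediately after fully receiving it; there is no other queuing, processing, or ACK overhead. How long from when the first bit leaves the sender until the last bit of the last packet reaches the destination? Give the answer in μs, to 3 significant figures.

1810 μs

Per-hop transmission t_tx = L/R = 4376/380000000 = 11.5158 μs.
Per-hop propagation t_prop = 187/187000000 = 1 μs.
Pipeline fill: first packet needs 2·t_tx to clear all hops; remaining 155 packets each add one t_tx.
Total = (2+156-1)·t_tx + 2·t_prop = 157·11.5158 + 2·1 = 1810 μs.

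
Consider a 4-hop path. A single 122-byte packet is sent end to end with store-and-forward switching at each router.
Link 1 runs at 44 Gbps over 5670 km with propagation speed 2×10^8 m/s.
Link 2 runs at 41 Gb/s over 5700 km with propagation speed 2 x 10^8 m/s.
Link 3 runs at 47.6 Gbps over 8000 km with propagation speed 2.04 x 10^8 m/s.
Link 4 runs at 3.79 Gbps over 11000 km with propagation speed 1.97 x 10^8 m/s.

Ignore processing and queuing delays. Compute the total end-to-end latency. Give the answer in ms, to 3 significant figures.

L = 122 × 8 = 976 bits.
Transmission delays (L/R per hop): 2.21818e-05, 2.38049e-05, 2.05042e-05, 0.00025752 ms; sum = 0.000324011 ms.
Propagation delays (d/s per hop): 28.35, 28.5, 39.2157, 55.8376 ms; sum = 151.903 ms.
End-to-end = 152 ms.

152 ms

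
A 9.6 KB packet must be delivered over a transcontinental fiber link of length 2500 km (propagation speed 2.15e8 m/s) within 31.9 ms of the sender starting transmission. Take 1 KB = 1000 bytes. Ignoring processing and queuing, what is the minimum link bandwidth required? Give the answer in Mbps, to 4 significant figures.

L = 76800 bits.
Propagation delay = 2500000 / 215000000 = 11.6279 ms.
Transmission budget = 31.9 − 11.6279 = 20.2721 ms.
R ≥ L / t_tx = 76800 bits / 0.0202721 s = 3.788 Mbps.

3.788 Mbps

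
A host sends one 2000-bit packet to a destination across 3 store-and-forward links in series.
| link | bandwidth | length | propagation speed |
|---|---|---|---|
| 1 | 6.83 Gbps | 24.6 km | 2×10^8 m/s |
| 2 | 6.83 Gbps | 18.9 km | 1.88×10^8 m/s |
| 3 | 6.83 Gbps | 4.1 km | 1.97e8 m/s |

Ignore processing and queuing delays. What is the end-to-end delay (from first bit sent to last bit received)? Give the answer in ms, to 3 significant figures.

0.245 ms

Transmission delay per hop = L/R = 2000/6830000000 = 0.000292826 ms; 3 hops → 0.000878477 ms.
Propagation delays (d/s per hop): 0.123, 0.100532, 0.0208122 ms; sum = 0.244344 ms.
End-to-end = 0.245 ms.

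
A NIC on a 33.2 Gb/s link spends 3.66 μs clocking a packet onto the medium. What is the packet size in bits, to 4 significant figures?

121500 bits

L = R × t_tx = 3.32e+10 b/s × 3.66e-06 s = 121512 bits.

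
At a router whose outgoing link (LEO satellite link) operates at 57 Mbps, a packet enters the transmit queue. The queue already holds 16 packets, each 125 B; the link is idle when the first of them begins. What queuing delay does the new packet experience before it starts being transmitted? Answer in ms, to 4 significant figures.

0.2807 ms

Each queued packet: L/R = 1000/57000000 = 0.0175439 ms.
16 queued → 0.280702 ms.
Queuing delay = 0.2807 ms.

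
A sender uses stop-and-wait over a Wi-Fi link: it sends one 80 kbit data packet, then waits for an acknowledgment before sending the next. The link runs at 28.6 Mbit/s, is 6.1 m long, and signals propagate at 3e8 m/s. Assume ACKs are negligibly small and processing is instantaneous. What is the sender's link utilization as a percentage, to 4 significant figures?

100.0 %

t_tx = L/R = 80000/28600000 = 0.0027972 s.
t_prop = 6.1/300000000 = 2.03333e-08 s; RTT = 4.06667e-08 s.
Cycle = t_tx + RTT = 0.00279724 s.
Utilization = t_tx / cycle = 0.0027972/0.00279724 = 100.0 %.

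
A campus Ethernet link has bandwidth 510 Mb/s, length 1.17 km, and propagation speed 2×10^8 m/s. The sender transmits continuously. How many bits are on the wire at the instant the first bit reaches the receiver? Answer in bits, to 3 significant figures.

Propagation delay = 1170 / 200000000 = 5.85e-06 s.
BDP = R × t_prop = 510000000 × 5.85e-06 = 2983.5 bits.

2980 bits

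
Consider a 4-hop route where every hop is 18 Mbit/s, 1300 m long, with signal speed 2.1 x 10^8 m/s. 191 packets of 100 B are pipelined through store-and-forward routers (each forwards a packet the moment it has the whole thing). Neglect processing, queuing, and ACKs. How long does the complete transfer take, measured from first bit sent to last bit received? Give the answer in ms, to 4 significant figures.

8.647 ms

Per-hop transmission t_tx = L/R = 800/18000000 = 0.0444444 ms.
Per-hop propagation t_prop = 1300/210000000 = 0.00619048 ms.
Pipeline fill: first packet needs 4·t_tx to clear all hops; remaining 190 packets each add one t_tx.
Total = (4+191-1)·t_tx + 4·t_prop = 194·0.0444444 + 4·0.00619048 = 8.647 ms.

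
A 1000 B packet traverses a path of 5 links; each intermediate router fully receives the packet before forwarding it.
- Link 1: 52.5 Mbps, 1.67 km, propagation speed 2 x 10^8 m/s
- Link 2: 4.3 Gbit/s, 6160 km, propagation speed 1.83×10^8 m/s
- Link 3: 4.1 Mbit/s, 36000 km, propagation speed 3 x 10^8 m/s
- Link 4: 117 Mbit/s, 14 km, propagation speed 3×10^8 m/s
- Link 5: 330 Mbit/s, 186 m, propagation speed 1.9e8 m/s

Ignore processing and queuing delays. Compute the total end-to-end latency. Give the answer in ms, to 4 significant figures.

L = 1000 × 8 = 8000 bits.
Transmission delays (L/R per hop): 0.152381, 0.00186047, 1.95122, 0.0683761, 0.0242424 ms; sum = 2.19808 ms.
Propagation delays (d/s per hop): 0.00835, 33.6612, 120, 0.0466667, 0.000978947 ms; sum = 153.717 ms.
End-to-end = 155.9 ms.

155.9 ms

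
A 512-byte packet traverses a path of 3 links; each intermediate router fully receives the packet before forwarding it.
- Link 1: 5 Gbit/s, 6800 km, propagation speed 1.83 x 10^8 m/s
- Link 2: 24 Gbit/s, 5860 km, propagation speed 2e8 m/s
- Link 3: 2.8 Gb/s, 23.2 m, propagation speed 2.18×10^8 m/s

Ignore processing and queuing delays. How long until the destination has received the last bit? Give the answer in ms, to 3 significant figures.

66.5 ms

L = 512 × 8 = 4096 bits.
Transmission delays (L/R per hop): 0.0008192, 0.000170667, 0.00146286 ms; sum = 0.00245272 ms.
Propagation delays (d/s per hop): 37.1585, 29.3, 0.000106422 ms; sum = 66.4586 ms.
End-to-end = 66.5 ms.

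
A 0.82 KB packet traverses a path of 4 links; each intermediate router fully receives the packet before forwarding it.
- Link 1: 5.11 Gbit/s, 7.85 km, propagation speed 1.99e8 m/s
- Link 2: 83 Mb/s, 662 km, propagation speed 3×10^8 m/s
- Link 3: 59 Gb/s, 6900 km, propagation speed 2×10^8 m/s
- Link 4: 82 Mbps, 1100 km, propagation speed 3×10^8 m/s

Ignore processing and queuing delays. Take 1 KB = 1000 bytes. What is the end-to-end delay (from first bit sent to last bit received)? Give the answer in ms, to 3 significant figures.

40.6 ms

L = 6560 bits.
Transmission delays (L/R per hop): 0.00128376, 0.0790361, 0.000111186, 0.08 ms; sum = 0.160431 ms.
Propagation delays (d/s per hop): 0.0394472, 2.20667, 34.5, 3.66667 ms; sum = 40.4128 ms.
End-to-end = 40.6 ms.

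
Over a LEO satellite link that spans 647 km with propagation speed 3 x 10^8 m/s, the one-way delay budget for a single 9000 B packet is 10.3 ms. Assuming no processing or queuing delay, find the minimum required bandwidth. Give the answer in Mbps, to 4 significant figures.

L = 72000 bits.
Propagation delay = 647000 / 300000000 = 2.15667 ms.
Transmission budget = 10.3 − 2.15667 = 8.14333 ms.
R ≥ L / t_tx = 72000 bits / 0.00814333 s = 8.842 Mbps.

8.842 Mbps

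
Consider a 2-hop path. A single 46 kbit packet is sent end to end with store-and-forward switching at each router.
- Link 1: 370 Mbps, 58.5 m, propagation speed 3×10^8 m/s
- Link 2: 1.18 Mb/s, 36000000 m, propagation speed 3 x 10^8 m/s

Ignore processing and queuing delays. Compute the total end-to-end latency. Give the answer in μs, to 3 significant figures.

159000 μs

L = 46000 bits.
Transmission delays (L/R per hop): 124.324, 38983.1 μs; sum = 39107.4 μs.
Propagation delays (d/s per hop): 0.195, 120000 μs; sum = 120000 μs.
End-to-end = 159000 μs.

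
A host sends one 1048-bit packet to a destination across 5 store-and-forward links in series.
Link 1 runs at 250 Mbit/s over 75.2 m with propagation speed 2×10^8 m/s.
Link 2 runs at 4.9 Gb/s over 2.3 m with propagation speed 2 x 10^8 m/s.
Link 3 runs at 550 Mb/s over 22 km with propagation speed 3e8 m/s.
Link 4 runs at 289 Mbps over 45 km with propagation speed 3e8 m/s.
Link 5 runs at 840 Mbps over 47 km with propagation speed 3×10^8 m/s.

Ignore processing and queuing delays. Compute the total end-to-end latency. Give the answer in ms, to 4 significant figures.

0.3916 ms

Transmission delays (L/R per hop): 0.004192, 0.000213878, 0.00190545, 0.0036263, 0.00124762 ms; sum = 0.0111852 ms.
Propagation delays (d/s per hop): 0.000376, 1.15e-05, 0.0733333, 0.15, 0.156667 ms; sum = 0.380388 ms.
End-to-end = 0.3916 ms.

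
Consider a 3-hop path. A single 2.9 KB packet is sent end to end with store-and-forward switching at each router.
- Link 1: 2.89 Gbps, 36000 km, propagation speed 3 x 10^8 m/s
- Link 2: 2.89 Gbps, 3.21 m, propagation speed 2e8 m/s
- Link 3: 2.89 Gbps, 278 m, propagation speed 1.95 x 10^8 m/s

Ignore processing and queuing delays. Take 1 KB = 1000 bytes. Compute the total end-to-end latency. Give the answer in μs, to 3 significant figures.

120000 μs

L = 23200 bits.
Transmission delay per hop = L/R = 23200/2890000000 = 8.02768 μs; 3 hops → 24.083 μs.
Propagation delays (d/s per hop): 120000, 0.01605, 1.42564 μs; sum = 120001 μs.
End-to-end = 120000 μs.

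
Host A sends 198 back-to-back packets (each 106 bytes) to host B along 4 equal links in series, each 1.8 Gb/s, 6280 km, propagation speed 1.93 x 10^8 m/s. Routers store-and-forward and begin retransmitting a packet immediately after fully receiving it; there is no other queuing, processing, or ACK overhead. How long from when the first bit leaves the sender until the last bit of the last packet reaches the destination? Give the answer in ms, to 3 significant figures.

Per-hop transmission t_tx = L/R = 848/1800000000 = 0.000471111 ms.
Per-hop propagation t_prop = 6280000/193000000 = 32.5389 ms.
Pipeline fill: first packet needs 4·t_tx to clear all hops; remaining 197 packets each add one t_tx.
Total = (4+198-1)·t_tx + 4·t_prop = 201·0.000471111 + 4·32.5389 = 130 ms.

130 ms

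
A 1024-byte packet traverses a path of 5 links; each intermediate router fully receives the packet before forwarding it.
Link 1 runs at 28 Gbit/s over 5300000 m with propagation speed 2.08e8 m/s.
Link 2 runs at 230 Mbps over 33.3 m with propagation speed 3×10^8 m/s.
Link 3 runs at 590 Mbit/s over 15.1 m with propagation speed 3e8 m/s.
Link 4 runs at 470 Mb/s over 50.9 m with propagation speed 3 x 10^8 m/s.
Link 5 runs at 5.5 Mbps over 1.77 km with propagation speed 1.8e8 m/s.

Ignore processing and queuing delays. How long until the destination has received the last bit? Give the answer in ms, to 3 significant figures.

27.0 ms

L = 1024 × 8 = 8192 bits.
Transmission delays (L/R per hop): 0.000292571, 0.0356174, 0.0138847, 0.0174298, 1.48945 ms; sum = 1.55668 ms.
Propagation delays (d/s per hop): 25.4808, 0.000111, 5.03333e-05, 0.000169667, 0.00983333 ms; sum = 25.4909 ms.
End-to-end = 27.0 ms.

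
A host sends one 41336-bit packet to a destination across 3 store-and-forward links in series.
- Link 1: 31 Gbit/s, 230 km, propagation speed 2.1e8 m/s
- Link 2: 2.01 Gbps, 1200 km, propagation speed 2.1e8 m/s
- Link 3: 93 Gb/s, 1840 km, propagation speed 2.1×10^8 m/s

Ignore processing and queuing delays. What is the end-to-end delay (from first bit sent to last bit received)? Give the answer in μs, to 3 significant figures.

15600 μs

Transmission delays (L/R per hop): 1.33342, 20.5652, 0.444473 μs; sum = 22.3431 μs.
Propagation delays (d/s per hop): 1095.24, 5714.29, 8761.9 μs; sum = 15571.4 μs.
End-to-end = 15600 μs.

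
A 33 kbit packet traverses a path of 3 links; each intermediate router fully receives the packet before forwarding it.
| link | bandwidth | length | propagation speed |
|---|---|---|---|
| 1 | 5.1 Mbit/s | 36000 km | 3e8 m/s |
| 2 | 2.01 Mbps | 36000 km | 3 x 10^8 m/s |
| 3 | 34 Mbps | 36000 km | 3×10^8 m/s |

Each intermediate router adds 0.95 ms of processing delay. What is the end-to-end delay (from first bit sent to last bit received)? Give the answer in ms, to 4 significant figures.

385.8 ms

L = 33000 bits.
Transmission delays (L/R per hop): 6.47059, 16.4179, 0.970588 ms; sum = 23.8591 ms.
Propagation delays (d/s per hop): 120, 120, 120 ms; sum = 360 ms.
Processing at 2 router(s): 2 × 0.95 ms = 1.9 ms.
End-to-end = 385.8 ms.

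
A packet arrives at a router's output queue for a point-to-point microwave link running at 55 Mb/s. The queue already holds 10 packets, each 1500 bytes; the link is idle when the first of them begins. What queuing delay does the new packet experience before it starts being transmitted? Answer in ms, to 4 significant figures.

Each queued packet: L/R = 12000/55000000 = 0.218182 ms.
10 queued → 2.18182 ms.
Queuing delay = 2.182 ms.

2.182 ms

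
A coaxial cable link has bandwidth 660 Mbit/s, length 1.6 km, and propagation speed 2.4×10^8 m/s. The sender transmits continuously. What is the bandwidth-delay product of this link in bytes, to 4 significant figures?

Propagation delay = 1600 / 240000000 = 6.66667e-06 s.
BDP = R × t_prop = 660000000 × 6.66667e-06 = 4400 bits.
In bytes: 4400/8 = 550.0 bytes.

550.0 bytes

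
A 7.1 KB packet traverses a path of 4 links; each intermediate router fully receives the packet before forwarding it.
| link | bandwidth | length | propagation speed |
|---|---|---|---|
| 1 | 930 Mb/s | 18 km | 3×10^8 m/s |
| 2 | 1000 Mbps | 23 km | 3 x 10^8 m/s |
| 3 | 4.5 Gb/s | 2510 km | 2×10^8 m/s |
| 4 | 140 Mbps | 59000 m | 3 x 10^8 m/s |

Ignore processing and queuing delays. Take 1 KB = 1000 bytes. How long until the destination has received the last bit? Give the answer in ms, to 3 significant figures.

L = 56800 bits.
Transmission delays (L/R per hop): 0.0610753, 0.0568, 0.0126222, 0.405714 ms; sum = 0.536212 ms.
Propagation delays (d/s per hop): 0.06, 0.0766667, 12.55, 0.196667 ms; sum = 12.8833 ms.
End-to-end = 13.4 ms.

13.4 ms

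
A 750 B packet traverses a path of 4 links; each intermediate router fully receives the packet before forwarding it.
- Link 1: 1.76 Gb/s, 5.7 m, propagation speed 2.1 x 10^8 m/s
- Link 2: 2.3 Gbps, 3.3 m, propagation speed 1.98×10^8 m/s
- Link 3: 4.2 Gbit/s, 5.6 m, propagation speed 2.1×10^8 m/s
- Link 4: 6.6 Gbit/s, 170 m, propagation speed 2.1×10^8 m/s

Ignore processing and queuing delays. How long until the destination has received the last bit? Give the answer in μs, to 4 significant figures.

L = 750 × 8 = 6000 bits.
Transmission delays (L/R per hop): 3.40909, 2.6087, 1.42857, 0.909091 μs; sum = 8.35545 μs.
Propagation delays (d/s per hop): 0.0271429, 0.0166667, 0.0266667, 0.809524 μs; sum = 0.88 μs.
End-to-end = 9.235 μs.

9.235 μs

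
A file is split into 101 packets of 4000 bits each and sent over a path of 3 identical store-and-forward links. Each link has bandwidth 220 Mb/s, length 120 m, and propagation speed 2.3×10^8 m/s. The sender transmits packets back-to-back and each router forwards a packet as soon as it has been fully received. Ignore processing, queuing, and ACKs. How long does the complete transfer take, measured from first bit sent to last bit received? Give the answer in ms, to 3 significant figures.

1.87 ms

Per-hop transmission t_tx = L/R = 4000/220000000 = 0.0181818 ms.
Per-hop propagation t_prop = 120/2.3e+08 = 0.000521739 ms.
Pipeline fill: first packet needs 3·t_tx to clear all hops; remaining 100 packets each add one t_tx.
Total = (3+101-1)·t_tx + 3·t_prop = 103·0.0181818 + 3·0.000521739 = 1.87 ms.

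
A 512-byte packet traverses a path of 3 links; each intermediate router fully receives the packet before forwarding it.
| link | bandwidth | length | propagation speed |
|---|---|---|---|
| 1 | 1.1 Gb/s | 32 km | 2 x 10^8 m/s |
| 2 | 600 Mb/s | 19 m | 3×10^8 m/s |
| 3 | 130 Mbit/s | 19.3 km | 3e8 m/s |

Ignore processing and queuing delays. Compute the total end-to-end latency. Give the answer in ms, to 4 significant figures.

0.2665 ms

L = 512 × 8 = 4096 bits.
Transmission delays (L/R per hop): 0.00372364, 0.00682667, 0.0315077 ms; sum = 0.042058 ms.
Propagation delays (d/s per hop): 0.16, 6.33333e-05, 0.0643333 ms; sum = 0.224397 ms.
End-to-end = 0.2665 ms.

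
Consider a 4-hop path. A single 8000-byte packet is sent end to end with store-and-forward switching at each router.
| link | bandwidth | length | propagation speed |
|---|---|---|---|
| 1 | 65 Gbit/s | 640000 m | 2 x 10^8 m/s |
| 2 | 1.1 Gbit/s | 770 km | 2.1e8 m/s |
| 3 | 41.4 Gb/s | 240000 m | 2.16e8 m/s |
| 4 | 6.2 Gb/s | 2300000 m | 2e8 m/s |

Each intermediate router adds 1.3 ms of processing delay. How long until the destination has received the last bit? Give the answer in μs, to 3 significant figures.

23400 μs

L = 8000 × 8 = 64000 bits.
Transmission delays (L/R per hop): 0.984615, 58.1818, 1.54589, 10.3226 μs; sum = 71.0349 μs.
Propagation delays (d/s per hop): 3200, 3666.67, 1111.11, 11500 μs; sum = 19477.8 μs.
Processing at 3 router(s): 3 × 1.3 ms = 3900 μs.
End-to-end = 23400 μs.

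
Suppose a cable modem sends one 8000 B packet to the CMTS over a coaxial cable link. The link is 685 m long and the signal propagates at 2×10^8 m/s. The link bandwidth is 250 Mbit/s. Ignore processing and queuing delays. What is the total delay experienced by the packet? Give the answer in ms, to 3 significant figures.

0.259 ms

L = 8000 × 8 = 64000 bits.
Transmission delay = L/R = 64000 / 250000000 = 0.256 ms.
Propagation delay = d/s = 685 m / 200000000 m/s = 0.003425 ms.
Total = 0.259 ms.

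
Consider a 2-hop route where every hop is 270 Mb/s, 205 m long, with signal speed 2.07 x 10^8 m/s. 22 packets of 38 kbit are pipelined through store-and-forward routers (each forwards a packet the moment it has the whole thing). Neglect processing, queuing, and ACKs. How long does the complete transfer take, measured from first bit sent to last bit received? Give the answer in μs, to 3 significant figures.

3240 μs

Per-hop transmission t_tx = L/R = 38000/270000000 = 140.741 μs.
Per-hop propagation t_prop = 205/2.07e+08 = 0.990338 μs.
Pipeline fill: first packet needs 2·t_tx to clear all hops; remaining 21 packets each add one t_tx.
Total = (2+22-1)·t_tx + 2·t_prop = 23·140.741 + 2·0.990338 = 3240 μs.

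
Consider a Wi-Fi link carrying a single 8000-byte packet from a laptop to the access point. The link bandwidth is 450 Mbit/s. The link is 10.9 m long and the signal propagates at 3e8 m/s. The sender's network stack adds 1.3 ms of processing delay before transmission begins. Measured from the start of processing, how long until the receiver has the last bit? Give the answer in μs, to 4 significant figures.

L = 8000 × 8 = 64000 bits.
Transmission delay = L/R = 64000 / 450000000 = 142.222 μs.
Propagation delay = d/s = 10.9 m / 300000000 m/s = 0.0363333 μs.
Plus processing delay 1.3 ms = 1300 μs.
Total = 1442 μs.

1442 μs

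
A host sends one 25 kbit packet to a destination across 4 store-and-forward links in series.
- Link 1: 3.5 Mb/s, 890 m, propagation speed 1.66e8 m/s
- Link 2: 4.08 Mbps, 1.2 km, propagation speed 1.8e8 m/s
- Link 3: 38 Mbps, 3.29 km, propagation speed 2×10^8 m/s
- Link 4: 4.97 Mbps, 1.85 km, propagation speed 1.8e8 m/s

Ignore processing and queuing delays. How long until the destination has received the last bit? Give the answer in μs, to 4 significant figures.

19000 μs

L = 25000 bits.
Transmission delays (L/R per hop): 7142.86, 6127.45, 657.895, 5030.18 μs; sum = 18958.4 μs.
Propagation delays (d/s per hop): 5.36145, 6.66667, 16.45, 10.2778 μs; sum = 38.7559 μs.
End-to-end = 19000 μs.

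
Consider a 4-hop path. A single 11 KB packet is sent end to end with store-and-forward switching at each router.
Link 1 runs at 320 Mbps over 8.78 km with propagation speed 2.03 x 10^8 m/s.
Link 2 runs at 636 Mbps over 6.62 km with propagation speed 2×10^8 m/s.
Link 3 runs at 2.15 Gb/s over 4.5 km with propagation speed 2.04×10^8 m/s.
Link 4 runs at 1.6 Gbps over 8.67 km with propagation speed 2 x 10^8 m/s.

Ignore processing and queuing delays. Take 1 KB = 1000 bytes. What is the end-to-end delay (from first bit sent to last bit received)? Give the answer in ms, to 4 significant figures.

L = 88000 bits.
Transmission delays (L/R per hop): 0.275, 0.138365, 0.0409302, 0.055 ms; sum = 0.509295 ms.
Propagation delays (d/s per hop): 0.0432512, 0.0331, 0.0220588, 0.04335 ms; sum = 0.14176 ms.
End-to-end = 0.6511 ms.

0.6511 ms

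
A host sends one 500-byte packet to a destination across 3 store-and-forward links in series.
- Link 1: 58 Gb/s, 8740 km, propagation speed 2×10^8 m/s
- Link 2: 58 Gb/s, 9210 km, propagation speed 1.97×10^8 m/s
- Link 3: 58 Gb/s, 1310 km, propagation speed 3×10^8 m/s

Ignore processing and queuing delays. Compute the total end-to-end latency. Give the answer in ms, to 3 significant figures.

L = 500 × 8 = 4000 bits.
Transmission delay per hop = L/R = 4000/58000000000 = 6.89655e-05 ms; 3 hops → 0.000206897 ms.
Propagation delays (d/s per hop): 43.7, 46.7513, 4.36667 ms; sum = 94.8179 ms.
End-to-end = 94.8 ms.

94.8 ms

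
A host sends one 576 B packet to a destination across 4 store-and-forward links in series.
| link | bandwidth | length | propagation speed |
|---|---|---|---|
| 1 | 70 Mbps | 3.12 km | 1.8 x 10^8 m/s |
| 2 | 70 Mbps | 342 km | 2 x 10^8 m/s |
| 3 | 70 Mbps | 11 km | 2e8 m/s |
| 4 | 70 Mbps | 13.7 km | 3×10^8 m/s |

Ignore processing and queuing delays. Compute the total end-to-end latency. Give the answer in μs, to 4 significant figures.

L = 576 × 8 = 4608 bits.
Transmission delay per hop = L/R = 4608/70000000 = 65.8286 μs; 4 hops → 263.314 μs.
Propagation delays (d/s per hop): 17.3333, 1710, 55, 45.6667 μs; sum = 1828 μs.
End-to-end = 2091 μs.

2091 μs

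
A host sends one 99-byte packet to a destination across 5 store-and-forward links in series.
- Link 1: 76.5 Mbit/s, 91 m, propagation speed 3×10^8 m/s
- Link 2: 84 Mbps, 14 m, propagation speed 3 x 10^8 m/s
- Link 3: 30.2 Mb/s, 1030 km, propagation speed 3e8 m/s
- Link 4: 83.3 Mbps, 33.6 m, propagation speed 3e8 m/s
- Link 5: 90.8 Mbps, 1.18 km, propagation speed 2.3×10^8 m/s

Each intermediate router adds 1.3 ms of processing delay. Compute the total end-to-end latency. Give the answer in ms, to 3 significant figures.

L = 99 × 8 = 792 bits.
Transmission delays (L/R per hop): 0.0103529, 0.00942857, 0.0262252, 0.0095078, 0.00872247 ms; sum = 0.0642369 ms.
Propagation delays (d/s per hop): 0.000303333, 4.66667e-05, 3.43333, 0.000112, 0.00513043 ms; sum = 3.43893 ms.
Processing at 4 router(s): 4 × 1.3 ms = 5.2 ms.
End-to-end = 8.70 ms.

8.70 ms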